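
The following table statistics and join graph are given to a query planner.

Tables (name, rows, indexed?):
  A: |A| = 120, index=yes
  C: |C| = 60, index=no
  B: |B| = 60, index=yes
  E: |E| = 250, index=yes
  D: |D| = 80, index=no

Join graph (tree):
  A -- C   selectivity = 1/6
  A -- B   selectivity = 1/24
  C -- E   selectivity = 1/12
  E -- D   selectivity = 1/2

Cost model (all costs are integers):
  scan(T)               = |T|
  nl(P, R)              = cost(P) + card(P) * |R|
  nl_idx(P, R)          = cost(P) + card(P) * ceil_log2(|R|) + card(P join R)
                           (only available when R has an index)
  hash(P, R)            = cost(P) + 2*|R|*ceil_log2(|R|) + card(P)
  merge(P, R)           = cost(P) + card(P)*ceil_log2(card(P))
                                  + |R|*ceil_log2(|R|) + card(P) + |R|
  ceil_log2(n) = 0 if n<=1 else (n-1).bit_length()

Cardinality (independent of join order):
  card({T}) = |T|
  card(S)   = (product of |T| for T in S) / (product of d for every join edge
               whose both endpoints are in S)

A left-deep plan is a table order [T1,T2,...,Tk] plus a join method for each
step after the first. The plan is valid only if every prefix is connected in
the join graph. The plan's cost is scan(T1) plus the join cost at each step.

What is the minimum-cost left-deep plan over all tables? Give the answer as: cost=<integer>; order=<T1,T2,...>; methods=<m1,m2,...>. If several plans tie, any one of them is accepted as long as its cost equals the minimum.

cost=72420; order=B,A,C,E,D; methods=nl_idx,hash,hash,hash

Selinger DP (subsets sized 1..n):
  {A}: scan cost=120, card=120
  {C}: scan cost=60, card=60
  {B}: scan cost=60, card=60
  {E}: scan cost=250, card=250
  {D}: scan cost=80, card=80
  {AC}: card=1200; try (C,hash)→960, (A,merge)→1440, (C,merge)→1500, (A,nl_idx)→1680, (A,hash)→1800, (A,nl)→7260 …(+1); best=960 via (C,hash)
  {AB}: card=300; try (A,nl_idx)→780, (B,hash)→960, (B,nl_idx)→1140, (A,merge)→1440, (B,merge)→1500, (A,hash)→1800 …(+2); best=780 via (A,nl_idx)
  {CE}: card=1250; try (C,hash)→1220, (E,nl_idx)→1790, (E,merge)→2730, (C,merge)→2920, (E,hash)→4120, (E,nl)→15060 …(+1); best=1220 via (C,hash)
  {DE}: card=10000; try (D,hash)→1620, (E,merge)→2970, (D,merge)→3140, (E,hash)→4160, (E,nl_idx)→10720, (E,nl)→20080 …(+1); best=1620 via (D,hash)
  {ABC}: card=3000; try (C,hash)→1800, (B,hash)→2880, (C,merge)→4200, (B,nl_idx)→11160, (B,merge)→15780, (C,nl)→18780 …(+1); best=1800 via (C,hash)
  {ACE}: card=25000; try (A,hash)→4150, (E,hash)→6160, (A,merge)→17180, (E,merge)→17610, (A,nl_idx)→34970, (E,nl_idx)→35560 …(+2); best=4150 via (A,hash)
  {CDE}: card=50000; try (D,hash)→3590, (C,hash)→12340, (D,merge)→16860, (D,nl)→101220, (C,merge)→152040, (C,nl)→601620; best=3590 via (D,hash)
  {ABCE}: card=62500; try (E,hash)→8800, (B,hash)→29870, (E,merge)→43050, (E,nl_idx)→88300, (B,nl_idx)→216650, (B,merge)→404570 …(+2); best=8800 via (E,hash)
  {ACDE}: card=1000000; try (D,hash)→30270, (A,hash)→55270, (D,merge)→404790, (A,merge)→854550, (A,nl_idx)→1353590, (D,nl)→2004150 …(+1); best=30270 via (D,hash)
  {ABCDE}: card=2500000; try (D,hash)→72420, (B,hash)→1030990, (D,merge)→1071940, (D,nl)→5008800, (B,nl_idx)→8530270, (B,merge)→21030690 …(+1); best=72420 via (D,hash)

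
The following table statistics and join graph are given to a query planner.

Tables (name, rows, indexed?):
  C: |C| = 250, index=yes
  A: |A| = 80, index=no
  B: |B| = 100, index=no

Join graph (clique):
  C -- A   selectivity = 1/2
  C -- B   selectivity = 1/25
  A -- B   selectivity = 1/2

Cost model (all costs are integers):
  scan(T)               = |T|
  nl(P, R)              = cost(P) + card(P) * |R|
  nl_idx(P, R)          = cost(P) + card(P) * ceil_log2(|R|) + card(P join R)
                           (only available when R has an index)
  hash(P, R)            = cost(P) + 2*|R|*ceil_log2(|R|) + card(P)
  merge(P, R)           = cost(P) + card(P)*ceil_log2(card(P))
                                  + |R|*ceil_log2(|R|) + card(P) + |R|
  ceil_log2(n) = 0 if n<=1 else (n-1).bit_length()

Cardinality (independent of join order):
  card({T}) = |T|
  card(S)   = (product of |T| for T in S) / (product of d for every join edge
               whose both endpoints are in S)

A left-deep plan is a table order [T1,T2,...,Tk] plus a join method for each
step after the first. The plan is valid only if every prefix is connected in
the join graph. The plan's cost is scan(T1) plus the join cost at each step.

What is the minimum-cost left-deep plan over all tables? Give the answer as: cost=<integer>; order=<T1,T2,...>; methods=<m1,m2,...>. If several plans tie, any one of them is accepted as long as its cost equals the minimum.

cost=4020; order=B,C,A; methods=nl_idx,hash

Selinger DP (subsets sized 1..n):
  {C}: scan cost=250, card=250
  {A}: scan cost=80, card=80
  {B}: scan cost=100, card=100
  {AC}: card=10000; try (A,hash)→1620, (C,merge)→2970, (A,merge)→3140, (C,hash)→4160, (C,nl_idx)→10720, (C,nl)→20080 …(+1); best=1620 via (A,hash)
  {BC}: card=1000; try (C,nl_idx)→1900, (B,hash)→1900, (C,merge)→3150, (B,merge)→3300, (C,hash)→4200, (C,nl)→25100 …(+1); best=1900 via (C,nl_idx)
  {AB}: card=4000; try (A,hash)→1320, (B,merge)→1520, (A,merge)→1540, (B,hash)→1560, (B,nl)→8080, (A,nl)→8100; best=1320 via (A,hash)
  {ABC}: card=20000; try (A,hash)→4020, (C,hash)→9320, (B,hash)→13020, (A,merge)→13540, (C,nl_idx)→53320, (C,merge)→55570 …(+4); best=4020 via (A,hash)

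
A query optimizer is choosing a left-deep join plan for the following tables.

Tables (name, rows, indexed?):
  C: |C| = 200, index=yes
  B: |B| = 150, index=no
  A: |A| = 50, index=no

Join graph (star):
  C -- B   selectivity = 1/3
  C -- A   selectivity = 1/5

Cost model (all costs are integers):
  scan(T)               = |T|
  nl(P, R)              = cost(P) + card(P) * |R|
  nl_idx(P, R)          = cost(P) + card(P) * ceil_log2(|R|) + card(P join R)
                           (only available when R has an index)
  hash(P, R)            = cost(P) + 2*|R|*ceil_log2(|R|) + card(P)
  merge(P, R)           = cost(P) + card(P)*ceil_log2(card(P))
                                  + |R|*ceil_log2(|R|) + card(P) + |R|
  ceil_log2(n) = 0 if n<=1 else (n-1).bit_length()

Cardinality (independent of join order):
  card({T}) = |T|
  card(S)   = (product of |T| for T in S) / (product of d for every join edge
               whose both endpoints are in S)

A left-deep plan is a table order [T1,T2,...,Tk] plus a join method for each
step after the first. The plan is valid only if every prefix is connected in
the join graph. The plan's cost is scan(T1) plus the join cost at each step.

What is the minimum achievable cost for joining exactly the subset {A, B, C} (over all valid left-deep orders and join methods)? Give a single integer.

5400

Selinger DP over subsets of {A,B,C}:
  {C}: scan cost=200, card=200
  {B}: scan cost=150, card=150
  {A}: scan cost=50, card=50
  {BC}: card=10000; try (B,hash)→2800, (C,merge)→3300, (B,merge)→3350, (C,hash)→3500, (C,nl_idx)→11350, (C,nl)→30150 …(+1); best=2800 via (B,hash)
  {AC}: card=2000; try (A,hash)→1000, (C,merge)→2200, (A,merge)→2350, (C,nl_idx)→2450, (C,hash)→3300, (C,nl)→10050 …(+1); best=1000 via (A,hash)
  {ABC}: card=100000; try (B,hash)→5400, (A,hash)→13400, (B,merge)→26350, (A,merge)→153150, (B,nl)→301000, (A,nl)→502800; best=5400 via (B,hash)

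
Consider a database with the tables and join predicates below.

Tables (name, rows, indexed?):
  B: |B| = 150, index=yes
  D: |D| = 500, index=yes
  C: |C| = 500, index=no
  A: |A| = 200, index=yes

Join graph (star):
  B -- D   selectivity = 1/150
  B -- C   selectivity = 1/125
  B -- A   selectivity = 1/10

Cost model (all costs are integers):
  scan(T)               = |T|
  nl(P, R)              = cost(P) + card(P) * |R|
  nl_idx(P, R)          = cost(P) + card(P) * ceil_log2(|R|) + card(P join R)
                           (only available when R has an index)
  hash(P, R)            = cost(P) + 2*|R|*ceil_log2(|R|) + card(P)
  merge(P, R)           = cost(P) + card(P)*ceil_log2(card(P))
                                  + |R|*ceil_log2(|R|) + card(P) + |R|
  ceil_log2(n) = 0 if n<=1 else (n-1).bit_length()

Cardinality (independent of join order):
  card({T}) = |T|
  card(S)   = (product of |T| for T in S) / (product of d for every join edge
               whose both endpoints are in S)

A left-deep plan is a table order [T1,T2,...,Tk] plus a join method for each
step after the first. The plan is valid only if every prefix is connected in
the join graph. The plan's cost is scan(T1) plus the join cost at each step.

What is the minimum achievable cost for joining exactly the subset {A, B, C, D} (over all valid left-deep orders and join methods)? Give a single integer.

Selinger DP over subsets of {A,B,C,D}:
  {B}: scan cost=150, card=150
  {D}: scan cost=500, card=500
  {C}: scan cost=500, card=500
  {A}: scan cost=200, card=200
  {BD}: card=500; try (D,nl_idx)→2000, (B,hash)→3400, (B,nl_idx)→5000, (D,merge)→6500, (B,merge)→6850, (D,hash)→9300 …(+2); best=2000 via (D,nl_idx)
  {BC}: card=600; try (B,hash)→3400, (B,nl_idx)→5100, (C,merge)→6500, (B,merge)→6850, (C,hash)→9300, (C,nl)→75150 …(+1); best=3400 via (B,hash)
  {AB}: card=3000; try (B,hash)→2800, (A,merge)→3300, (B,merge)→3350, (A,hash)→3500, (A,nl_idx)→4350, (B,nl_idx)→4800 …(+2); best=2800 via (B,hash)
  {BCD}: card=2000; try (D,nl_idx)→10800, (C,hash)→11500, (C,merge)→12000, (D,hash)→13000, (D,merge)→15000, (C,nl)→252000 …(+1); best=10800 via (D,nl_idx)
  {ABD}: card=10000; try (A,hash)→5700, (A,merge)→8800, (D,hash)→14800, (A,nl_idx)→16000, (D,nl_idx)→39800, (D,merge)→46800 …(+2); best=5700 via (A,hash)
  {ABC}: card=12000; try (A,hash)→7200, (A,merge)→11800, (C,hash)→14800, (A,nl_idx)→20200, (C,merge)→46800, (A,nl)→123400 …(+1); best=7200 via (A,hash)
  {ABCD}: card=40000; try (A,hash)→16000, (C,hash)→24700, (D,hash)→28200, (A,merge)→36600, (A,nl_idx)→66800, (D,nl_idx)→155200 …(+5); best=16000 via (A,hash)

16000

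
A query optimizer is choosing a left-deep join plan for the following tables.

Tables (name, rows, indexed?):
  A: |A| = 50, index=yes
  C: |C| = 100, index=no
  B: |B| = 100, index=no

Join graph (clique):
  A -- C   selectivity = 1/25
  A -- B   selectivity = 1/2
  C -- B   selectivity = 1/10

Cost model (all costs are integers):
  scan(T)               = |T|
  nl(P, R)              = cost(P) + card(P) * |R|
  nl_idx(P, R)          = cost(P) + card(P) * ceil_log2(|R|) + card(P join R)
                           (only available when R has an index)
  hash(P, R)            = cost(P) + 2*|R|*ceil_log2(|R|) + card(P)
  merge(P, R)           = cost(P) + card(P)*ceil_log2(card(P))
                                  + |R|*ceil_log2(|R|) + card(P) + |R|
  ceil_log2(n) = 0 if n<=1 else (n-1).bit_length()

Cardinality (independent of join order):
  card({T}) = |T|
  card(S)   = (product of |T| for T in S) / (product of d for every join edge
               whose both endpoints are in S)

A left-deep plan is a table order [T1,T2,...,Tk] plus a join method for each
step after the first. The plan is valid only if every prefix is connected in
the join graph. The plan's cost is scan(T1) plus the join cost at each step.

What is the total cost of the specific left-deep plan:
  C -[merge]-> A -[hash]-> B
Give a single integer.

2850

step 1: scan C: cost=100, card=100
step 2: join A via merge
    card(P join A) = 100*50/(25) = 200
    cost = 100 + 100*7 + 50*6 + 100 + 50 = 1250
step 3: join B via hash
    card(P join B) = 200*100/(2*10) = 1000
    cost = 1250 + 2*100*7 + 200 = 2850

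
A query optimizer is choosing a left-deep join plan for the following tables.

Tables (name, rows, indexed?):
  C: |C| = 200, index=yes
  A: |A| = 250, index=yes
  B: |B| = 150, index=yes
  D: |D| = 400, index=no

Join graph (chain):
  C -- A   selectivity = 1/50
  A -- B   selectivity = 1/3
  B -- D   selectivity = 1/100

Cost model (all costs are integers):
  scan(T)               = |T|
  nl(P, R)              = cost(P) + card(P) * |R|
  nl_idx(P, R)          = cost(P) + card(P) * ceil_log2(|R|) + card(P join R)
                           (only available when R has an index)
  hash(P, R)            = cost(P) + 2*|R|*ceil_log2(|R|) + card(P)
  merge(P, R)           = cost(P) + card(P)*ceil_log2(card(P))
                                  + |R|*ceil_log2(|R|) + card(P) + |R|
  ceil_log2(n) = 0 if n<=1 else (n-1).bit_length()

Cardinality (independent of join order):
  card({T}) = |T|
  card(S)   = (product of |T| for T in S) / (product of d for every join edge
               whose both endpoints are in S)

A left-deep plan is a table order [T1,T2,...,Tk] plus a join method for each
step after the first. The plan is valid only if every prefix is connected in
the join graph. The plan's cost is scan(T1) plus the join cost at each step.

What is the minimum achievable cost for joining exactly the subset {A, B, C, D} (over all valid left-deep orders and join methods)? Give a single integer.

Selinger DP over subsets of {A,B,C,D}:
  {C}: scan cost=200, card=200
  {A}: scan cost=250, card=250
  {B}: scan cost=150, card=150
  {D}: scan cost=400, card=400
  {AC}: card=1000; try (A,nl_idx)→2800, (C,nl_idx)→3250, (C,hash)→3700, (A,merge)→4250, (C,merge)→4300, (A,hash)→4400 …(+2); best=2800 via (A,nl_idx)
  {AB}: card=12500; try (B,hash)→2900, (A,merge)→3750, (B,merge)→3850, (A,hash)→4300, (A,nl_idx)→13850, (B,nl_idx)→14750 …(+2); best=2900 via (B,hash)
  {BD}: card=600; try (B,hash)→3200, (B,nl_idx)→4200, (D,merge)→5500, (B,merge)→5750, (D,hash)→7500, (D,nl)→60150 …(+1); best=3200 via (B,hash)
  {ABC}: card=50000; try (B,hash)→6200, (B,merge)→15150, (C,hash)→18600, (B,nl_idx)→60800, (B,nl)→152800, (C,nl_idx)→152900 …(+2); best=6200 via (B,hash)
  {ABD}: card=50000; try (A,hash)→7800, (A,merge)→12050, (D,hash)→22600, (A,nl_idx)→58000, (A,nl)→153200, (D,merge)→194400 …(+1); best=7800 via (A,hash)
  {ABCD}: card=200000; try (C,hash)→61000, (D,hash)→63400, (C,nl_idx)→607800, (C,merge)→859600, (D,merge)→860200, (C,nl)→10007800 …(+1); best=61000 via (C,hash)

61000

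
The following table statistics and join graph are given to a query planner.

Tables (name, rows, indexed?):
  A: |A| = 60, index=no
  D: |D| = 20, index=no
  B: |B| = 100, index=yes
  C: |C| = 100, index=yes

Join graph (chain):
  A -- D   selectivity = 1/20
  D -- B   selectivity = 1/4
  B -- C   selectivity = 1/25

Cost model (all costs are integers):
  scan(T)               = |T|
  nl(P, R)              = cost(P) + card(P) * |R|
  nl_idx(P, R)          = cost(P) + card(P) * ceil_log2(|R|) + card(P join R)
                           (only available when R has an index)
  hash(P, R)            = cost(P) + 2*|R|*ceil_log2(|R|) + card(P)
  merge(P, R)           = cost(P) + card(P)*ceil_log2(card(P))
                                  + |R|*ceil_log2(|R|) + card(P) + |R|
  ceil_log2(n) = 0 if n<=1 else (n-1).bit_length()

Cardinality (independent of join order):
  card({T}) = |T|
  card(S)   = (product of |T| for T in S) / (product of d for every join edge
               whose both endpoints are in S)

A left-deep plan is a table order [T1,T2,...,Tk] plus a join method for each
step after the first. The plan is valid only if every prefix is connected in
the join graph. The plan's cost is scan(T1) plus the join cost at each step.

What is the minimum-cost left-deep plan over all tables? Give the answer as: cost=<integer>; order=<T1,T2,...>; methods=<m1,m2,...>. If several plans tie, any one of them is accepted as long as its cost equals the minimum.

Selinger DP (subsets sized 1..n):
  {A}: scan cost=60, card=60
  {D}: scan cost=20, card=20
  {B}: scan cost=100, card=100
  {C}: scan cost=100, card=100
  {AD}: card=60; try (D,hash)→320, (A,merge)→560, (D,merge)→600, (A,hash)→760, (A,nl)→1220, (D,nl)→1260; best=320 via (D,hash)
  {BD}: card=500; try (D,hash)→400, (B,nl_idx)→660, (B,merge)→940, (D,merge)→1020, (B,hash)→1440, (B,nl)→2020 …(+1); best=400 via (D,hash)
  {BC}: card=400; try (C,nl_idx)→1200, (B,nl_idx)→1200, (C,hash)→1600, (B,hash)→1600, (C,merge)→1700, (B,merge)→1700 …(+2); best=1200 via (C,nl_idx)
  {ABD}: card=1500; try (B,merge)→1540, (A,hash)→1620, (B,hash)→1780, (B,nl_idx)→2240, (A,merge)→5820, (B,nl)→6320 …(+1); best=1540 via (B,merge)
  {BCD}: card=2000; try (D,hash)→1800, (C,hash)→2300, (D,merge)→5320, (C,nl_idx)→5900, (C,merge)→6200, (D,nl)→9200 …(+1); best=1800 via (D,hash)
  {ABCD}: card=6000; try (C,hash)→4440, (A,hash)→4520, (C,nl_idx)→18040, (C,merge)→20340, (A,merge)→26220, (A,nl)→121800 …(+1); best=4440 via (C,hash)

cost=4440; order=A,D,B,C; methods=hash,merge,hash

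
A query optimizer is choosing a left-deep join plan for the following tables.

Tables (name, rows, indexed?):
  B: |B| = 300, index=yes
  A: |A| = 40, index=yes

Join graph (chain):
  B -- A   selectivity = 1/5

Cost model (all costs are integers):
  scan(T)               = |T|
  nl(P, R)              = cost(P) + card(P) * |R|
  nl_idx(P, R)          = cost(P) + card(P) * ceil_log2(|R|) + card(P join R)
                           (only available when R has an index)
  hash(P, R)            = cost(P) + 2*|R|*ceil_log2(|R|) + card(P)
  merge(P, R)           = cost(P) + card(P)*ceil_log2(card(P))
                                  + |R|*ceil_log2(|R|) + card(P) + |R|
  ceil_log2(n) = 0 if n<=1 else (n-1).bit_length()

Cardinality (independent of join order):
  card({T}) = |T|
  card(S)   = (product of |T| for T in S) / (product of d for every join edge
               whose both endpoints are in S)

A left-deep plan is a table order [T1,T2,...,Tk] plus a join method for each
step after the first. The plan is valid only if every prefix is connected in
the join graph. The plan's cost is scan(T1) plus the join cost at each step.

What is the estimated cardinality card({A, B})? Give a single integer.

2400

Tables in S: A(40), B(300)
Edges inside S: B-A(d=5)
numerator = 40 * 300 = 12000
denominator = 5 = 5
card(S) = 12000 / 5 = 2400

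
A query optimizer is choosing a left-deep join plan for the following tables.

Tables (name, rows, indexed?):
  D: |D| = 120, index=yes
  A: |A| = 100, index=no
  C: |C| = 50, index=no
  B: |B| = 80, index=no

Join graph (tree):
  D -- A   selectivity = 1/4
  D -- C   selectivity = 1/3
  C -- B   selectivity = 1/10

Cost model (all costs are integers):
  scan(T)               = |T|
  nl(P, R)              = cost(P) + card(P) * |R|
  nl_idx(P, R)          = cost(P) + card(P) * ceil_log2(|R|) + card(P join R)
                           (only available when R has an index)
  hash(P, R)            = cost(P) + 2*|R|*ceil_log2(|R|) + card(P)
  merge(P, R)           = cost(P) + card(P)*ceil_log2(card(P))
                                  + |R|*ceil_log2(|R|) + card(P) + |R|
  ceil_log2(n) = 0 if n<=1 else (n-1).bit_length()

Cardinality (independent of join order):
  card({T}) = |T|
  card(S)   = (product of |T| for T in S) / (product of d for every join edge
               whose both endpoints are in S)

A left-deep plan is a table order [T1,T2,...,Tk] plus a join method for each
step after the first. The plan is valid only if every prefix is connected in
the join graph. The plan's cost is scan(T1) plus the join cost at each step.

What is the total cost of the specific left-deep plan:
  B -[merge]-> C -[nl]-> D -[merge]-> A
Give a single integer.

289870

step 1: scan B: cost=80, card=80
step 2: join C via merge
    card(P join C) = 80*50/(10) = 400
    cost = 80 + 80*7 + 50*6 + 80 + 50 = 1070
step 3: join D via nl
    card(P join D) = 400*120/(3) = 16000
    cost = 1070 + 400*120 = 49070
step 4: join A via merge
    card(P join A) = 16000*100/(4) = 400000
    cost = 49070 + 16000*14 + 100*7 + 16000 + 100 = 289870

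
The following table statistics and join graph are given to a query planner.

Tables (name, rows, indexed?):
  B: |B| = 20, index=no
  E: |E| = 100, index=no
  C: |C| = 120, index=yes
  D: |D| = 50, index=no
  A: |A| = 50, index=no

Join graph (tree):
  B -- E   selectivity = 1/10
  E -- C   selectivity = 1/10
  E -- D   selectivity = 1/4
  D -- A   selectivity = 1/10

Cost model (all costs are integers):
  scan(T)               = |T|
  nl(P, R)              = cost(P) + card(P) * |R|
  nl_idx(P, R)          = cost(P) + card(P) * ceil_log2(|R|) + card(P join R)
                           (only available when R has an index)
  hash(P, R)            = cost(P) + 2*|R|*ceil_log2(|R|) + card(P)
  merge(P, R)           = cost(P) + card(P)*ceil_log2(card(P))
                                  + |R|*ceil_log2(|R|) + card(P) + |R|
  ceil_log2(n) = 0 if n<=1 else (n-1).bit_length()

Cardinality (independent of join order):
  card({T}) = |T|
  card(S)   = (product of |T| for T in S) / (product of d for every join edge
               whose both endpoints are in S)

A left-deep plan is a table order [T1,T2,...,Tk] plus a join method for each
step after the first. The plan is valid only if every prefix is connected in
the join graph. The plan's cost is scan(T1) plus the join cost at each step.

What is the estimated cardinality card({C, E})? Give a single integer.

Tables in S: C(120), E(100)
Edges inside S: E-C(d=10)
numerator = 120 * 100 = 12000
denominator = 10 = 10
card(S) = 12000 / 10 = 1200

1200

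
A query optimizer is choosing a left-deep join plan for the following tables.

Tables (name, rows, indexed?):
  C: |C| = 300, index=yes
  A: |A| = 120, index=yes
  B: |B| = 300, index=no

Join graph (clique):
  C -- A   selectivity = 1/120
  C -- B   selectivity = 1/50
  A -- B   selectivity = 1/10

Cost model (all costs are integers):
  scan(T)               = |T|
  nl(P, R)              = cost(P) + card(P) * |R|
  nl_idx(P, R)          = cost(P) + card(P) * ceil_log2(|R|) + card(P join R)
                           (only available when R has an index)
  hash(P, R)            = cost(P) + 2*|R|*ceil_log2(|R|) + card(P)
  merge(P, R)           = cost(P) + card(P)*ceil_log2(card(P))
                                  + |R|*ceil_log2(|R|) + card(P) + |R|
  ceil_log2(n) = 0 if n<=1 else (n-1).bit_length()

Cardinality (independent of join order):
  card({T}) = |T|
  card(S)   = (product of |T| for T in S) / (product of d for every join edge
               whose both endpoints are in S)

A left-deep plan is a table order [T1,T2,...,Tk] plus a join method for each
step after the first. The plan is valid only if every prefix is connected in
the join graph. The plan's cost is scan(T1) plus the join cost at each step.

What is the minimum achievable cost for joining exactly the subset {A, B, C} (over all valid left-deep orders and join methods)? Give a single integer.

Selinger DP over subsets of {A,B,C}:
  {C}: scan cost=300, card=300
  {A}: scan cost=120, card=120
  {B}: scan cost=300, card=300
  {AC}: card=300; try (C,nl_idx)→1500, (A,hash)→2280, (A,nl_idx)→2700, (C,merge)→4080, (A,merge)→4260, (C,hash)→5640 …(+2); best=1500 via (C,nl_idx)
  {BC}: card=1800; try (C,nl_idx)→4800, (C,hash)→6000, (B,hash)→6000, (C,merge)→6300, (B,merge)→6300, (C,nl)→90300 …(+1); best=4800 via (C,nl_idx)
  {AB}: card=3600; try (A,hash)→2280, (B,merge)→4080, (A,merge)→4260, (B,hash)→5640, (A,nl_idx)→6000, (B,nl)→36120 …(+1); best=2280 via (A,hash)
  {ABC}: card=180; try (B,hash)→7200, (B,merge)→7500, (A,hash)→8280, (C,hash)→11280, (A,nl_idx)→17580, (A,merge)→27360 …(+5); best=7200 via (B,hash)

7200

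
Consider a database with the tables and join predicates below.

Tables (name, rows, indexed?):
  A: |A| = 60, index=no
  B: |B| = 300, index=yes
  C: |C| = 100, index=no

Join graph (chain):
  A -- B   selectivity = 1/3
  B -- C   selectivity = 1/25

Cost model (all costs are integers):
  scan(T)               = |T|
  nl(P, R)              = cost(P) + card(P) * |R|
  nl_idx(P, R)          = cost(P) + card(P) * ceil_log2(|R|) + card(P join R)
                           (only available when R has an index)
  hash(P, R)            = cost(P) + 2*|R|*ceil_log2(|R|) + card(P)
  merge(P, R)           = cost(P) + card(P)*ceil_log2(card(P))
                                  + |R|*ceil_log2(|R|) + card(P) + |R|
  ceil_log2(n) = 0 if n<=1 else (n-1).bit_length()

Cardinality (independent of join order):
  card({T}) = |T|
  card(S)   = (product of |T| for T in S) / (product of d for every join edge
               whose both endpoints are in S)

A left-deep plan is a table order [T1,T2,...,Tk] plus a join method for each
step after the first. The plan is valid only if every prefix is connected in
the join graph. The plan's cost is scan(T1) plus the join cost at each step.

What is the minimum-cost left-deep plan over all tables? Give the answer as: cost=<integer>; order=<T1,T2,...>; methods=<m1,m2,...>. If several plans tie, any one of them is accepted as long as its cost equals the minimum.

Selinger DP (subsets sized 1..n):
  {A}: scan cost=60, card=60
  {B}: scan cost=300, card=300
  {C}: scan cost=100, card=100
  {AB}: card=6000; try (A,hash)→1320, (B,merge)→3480, (A,merge)→3720, (B,hash)→5520, (B,nl_idx)→6600, (B,nl)→18060 …(+1); best=1320 via (A,hash)
  {BC}: card=1200; try (C,hash)→2000, (B,nl_idx)→2200, (B,merge)→3900, (C,merge)→4100, (B,hash)→5600, (B,nl)→30100 …(+1); best=2000 via (C,hash)
  {ABC}: card=24000; try (A,hash)→3920, (C,hash)→8720, (A,merge)→16820, (A,nl)→74000, (C,merge)→86120, (C,nl)→601320; best=3920 via (A,hash)

cost=3920; order=B,C,A; methods=hash,hash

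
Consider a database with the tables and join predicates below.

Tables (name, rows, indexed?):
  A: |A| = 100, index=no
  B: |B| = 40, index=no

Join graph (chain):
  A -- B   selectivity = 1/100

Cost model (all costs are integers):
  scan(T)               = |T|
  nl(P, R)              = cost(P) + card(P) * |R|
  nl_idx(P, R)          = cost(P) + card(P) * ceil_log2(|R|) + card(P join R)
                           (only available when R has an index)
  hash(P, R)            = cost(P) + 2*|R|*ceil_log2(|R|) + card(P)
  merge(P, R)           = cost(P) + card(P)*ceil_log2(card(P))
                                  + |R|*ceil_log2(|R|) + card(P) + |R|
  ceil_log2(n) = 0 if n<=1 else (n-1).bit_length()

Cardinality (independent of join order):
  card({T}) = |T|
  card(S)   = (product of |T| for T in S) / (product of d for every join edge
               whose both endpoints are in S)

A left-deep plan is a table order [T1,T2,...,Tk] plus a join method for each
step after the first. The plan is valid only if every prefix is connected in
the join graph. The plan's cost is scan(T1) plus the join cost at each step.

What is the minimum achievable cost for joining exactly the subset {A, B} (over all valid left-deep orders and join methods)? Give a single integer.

680

Selinger DP over subsets of {A,B}:
  {A}: scan cost=100, card=100
  {B}: scan cost=40, card=40
  {AB}: card=40; try (B,hash)→680, (A,merge)→1120, (B,merge)→1180, (A,hash)→1480, (A,nl)→4040, (B,nl)→4100; best=680 via (B,hash)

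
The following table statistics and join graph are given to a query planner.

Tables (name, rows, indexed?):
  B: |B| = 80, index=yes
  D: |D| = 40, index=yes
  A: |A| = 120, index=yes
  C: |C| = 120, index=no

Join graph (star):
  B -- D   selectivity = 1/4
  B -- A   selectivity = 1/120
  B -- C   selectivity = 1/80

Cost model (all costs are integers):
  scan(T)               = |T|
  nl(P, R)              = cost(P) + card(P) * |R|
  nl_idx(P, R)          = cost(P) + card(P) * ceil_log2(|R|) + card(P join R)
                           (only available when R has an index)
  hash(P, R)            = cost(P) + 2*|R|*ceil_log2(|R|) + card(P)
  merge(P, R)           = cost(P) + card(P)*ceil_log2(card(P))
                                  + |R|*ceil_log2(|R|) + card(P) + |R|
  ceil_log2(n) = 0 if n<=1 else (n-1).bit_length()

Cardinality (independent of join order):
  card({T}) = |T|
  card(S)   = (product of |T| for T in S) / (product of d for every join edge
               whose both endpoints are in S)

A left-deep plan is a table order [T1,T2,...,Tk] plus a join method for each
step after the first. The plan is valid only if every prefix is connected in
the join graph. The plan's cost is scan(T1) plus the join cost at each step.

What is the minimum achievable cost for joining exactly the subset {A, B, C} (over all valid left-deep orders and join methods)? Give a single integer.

Selinger DP over subsets of {A,B,C}:
  {B}: scan cost=80, card=80
  {A}: scan cost=120, card=120
  {C}: scan cost=120, card=120
  {AB}: card=80; try (A,nl_idx)→720, (B,nl_idx)→1040, (B,hash)→1360, (A,merge)→1680, (B,merge)→1720, (A,hash)→1840 …(+2); best=720 via (A,nl_idx)
  {BC}: card=120; try (B,nl_idx)→1080, (B,hash)→1360, (C,merge)→1680, (B,merge)→1720, (C,hash)→1840, (C,nl)→9680 …(+1); best=1080 via (B,nl_idx)
  {ABC}: card=120; try (A,nl_idx)→2040, (C,merge)→2320, (C,hash)→2480, (A,hash)→2880, (A,merge)→3000, (C,nl)→10320 …(+1); best=2040 via (A,nl_idx)

2040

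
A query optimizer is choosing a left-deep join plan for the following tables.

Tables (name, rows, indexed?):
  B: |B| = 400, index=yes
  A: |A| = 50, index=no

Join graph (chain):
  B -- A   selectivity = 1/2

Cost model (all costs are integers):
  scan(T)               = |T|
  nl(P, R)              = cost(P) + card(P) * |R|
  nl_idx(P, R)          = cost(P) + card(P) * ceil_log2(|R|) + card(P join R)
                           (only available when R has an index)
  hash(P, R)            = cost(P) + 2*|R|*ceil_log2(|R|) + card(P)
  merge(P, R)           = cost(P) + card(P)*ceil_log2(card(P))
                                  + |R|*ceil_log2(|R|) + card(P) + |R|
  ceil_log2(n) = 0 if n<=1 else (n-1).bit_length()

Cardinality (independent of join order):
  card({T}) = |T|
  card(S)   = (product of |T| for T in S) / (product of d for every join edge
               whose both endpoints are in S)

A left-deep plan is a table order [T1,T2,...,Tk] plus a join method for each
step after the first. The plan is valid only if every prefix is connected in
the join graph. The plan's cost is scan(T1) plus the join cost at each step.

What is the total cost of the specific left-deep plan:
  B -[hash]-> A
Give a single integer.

1400

step 1: scan B: cost=400, card=400
step 2: join A via hash
    card(P join A) = 400*50/(2) = 10000
    cost = 400 + 2*50*6 + 400 = 1400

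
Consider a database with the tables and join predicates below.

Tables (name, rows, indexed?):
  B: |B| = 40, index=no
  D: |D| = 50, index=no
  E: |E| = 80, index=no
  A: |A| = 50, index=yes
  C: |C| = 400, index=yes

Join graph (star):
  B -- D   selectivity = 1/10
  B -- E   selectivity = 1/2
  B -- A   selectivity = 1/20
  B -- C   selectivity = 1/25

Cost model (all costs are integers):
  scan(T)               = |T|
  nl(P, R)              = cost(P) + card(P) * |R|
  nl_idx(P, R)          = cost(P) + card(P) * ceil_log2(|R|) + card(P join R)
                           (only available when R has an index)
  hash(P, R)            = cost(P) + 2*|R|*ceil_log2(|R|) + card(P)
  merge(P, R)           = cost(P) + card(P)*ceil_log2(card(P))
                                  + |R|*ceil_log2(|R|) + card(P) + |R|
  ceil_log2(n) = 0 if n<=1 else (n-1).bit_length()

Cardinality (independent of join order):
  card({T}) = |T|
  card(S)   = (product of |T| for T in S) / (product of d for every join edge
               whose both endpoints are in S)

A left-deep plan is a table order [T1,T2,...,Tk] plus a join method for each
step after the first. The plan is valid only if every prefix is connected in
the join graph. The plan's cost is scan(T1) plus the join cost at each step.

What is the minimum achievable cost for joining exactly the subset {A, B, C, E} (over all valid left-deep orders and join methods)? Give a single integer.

5000

Selinger DP over subsets of {A,B,C,E}:
  {B}: scan cost=40, card=40
  {E}: scan cost=80, card=80
  {A}: scan cost=50, card=50
  {C}: scan cost=400, card=400
  {BE}: card=1600; try (B,hash)→640, (E,merge)→960, (B,merge)→1000, (E,hash)→1200, (E,nl)→3240, (B,nl)→3280; best=640 via (B,hash)
  {AB}: card=100; try (A,nl_idx)→380, (B,hash)→580, (A,merge)→670, (B,merge)→680, (A,hash)→680, (A,nl)→2040 …(+1); best=380 via (A,nl_idx)
  {BC}: card=640; try (C,nl_idx)→1040, (B,hash)→1280, (C,merge)→4320, (B,merge)→4680, (C,hash)→7280, (C,nl)→16040 …(+1); best=1040 via (C,nl_idx)
  {ABE}: card=4000; try (E,hash)→1600, (E,merge)→1820, (A,hash)→2840, (E,nl)→8380, (A,nl_idx)→14240, (A,merge)→20190 …(+1); best=1600 via (E,hash)
  {BCE}: card=25600; try (E,hash)→2800, (E,merge)→8720, (C,hash)→9440, (C,merge)→23840, (C,nl_idx)→40640, (E,nl)→52240 …(+1); best=2800 via (E,hash)
  {ABC}: card=1600; try (A,hash)→2280, (C,nl_idx)→2880, (C,merge)→5180, (A,nl_idx)→6480, (C,hash)→7680, (A,merge)→8430 …(+2); best=2280 via (A,hash)
  {ABCE}: card=64000; try (E,hash)→5000, (C,hash)→12800, (E,merge)→22120, (A,hash)→29000, (C,merge)→57600, (C,nl_idx)→101600 …(+5); best=5000 via (E,hash)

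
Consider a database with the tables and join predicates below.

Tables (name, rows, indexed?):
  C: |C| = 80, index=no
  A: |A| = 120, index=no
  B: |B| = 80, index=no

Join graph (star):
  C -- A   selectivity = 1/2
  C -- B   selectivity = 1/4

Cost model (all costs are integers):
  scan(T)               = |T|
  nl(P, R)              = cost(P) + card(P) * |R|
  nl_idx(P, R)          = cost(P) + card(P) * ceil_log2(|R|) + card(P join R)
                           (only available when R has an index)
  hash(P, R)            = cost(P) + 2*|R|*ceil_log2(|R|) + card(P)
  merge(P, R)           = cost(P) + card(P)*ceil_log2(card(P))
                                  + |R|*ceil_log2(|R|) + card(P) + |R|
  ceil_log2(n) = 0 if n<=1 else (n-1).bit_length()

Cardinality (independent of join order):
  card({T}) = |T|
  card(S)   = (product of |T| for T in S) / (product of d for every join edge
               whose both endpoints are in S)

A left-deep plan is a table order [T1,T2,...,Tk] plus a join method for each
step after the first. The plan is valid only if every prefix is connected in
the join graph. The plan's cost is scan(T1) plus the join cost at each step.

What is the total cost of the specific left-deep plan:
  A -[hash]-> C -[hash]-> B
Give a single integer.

step 1: scan A: cost=120, card=120
step 2: join C via hash
    card(P join C) = 120*80/(2) = 4800
    cost = 120 + 2*80*7 + 120 = 1360
step 3: join B via hash
    card(P join B) = 4800*80/(4) = 96000
    cost = 1360 + 2*80*7 + 4800 = 7280

7280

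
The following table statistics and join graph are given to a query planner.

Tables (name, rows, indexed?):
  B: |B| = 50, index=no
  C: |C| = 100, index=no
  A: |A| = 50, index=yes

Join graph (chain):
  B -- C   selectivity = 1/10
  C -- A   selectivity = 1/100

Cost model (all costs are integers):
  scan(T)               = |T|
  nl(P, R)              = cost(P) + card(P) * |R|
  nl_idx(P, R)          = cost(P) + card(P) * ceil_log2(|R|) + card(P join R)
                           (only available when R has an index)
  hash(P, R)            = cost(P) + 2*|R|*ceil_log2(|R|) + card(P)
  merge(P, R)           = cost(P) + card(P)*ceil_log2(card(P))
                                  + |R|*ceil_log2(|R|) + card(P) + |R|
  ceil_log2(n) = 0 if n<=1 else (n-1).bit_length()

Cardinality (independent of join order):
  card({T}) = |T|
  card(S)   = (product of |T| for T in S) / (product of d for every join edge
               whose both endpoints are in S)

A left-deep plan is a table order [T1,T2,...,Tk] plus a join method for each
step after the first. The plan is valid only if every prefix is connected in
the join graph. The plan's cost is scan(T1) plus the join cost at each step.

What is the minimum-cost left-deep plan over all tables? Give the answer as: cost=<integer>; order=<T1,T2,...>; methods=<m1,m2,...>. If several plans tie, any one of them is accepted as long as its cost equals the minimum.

cost=1400; order=C,A,B; methods=nl_idx,hash

Selinger DP (subsets sized 1..n):
  {B}: scan cost=50, card=50
  {C}: scan cost=100, card=100
  {A}: scan cost=50, card=50
  {BC}: card=500; try (B,hash)→800, (C,merge)→1200, (B,merge)→1250, (C,hash)→1500, (C,nl)→5050, (B,nl)→5100; best=800 via (B,hash)
  {AC}: card=50; try (A,nl_idx)→750, (A,hash)→800, (C,merge)→1200, (A,merge)→1250, (C,hash)→1500, (C,nl)→5050 …(+1); best=750 via (A,nl_idx)
  {ABC}: card=250; try (B,hash)→1400, (B,merge)→1450, (A,hash)→1900, (B,nl)→3250, (A,nl_idx)→4050, (A,merge)→6150 …(+1); best=1400 via (B,hash)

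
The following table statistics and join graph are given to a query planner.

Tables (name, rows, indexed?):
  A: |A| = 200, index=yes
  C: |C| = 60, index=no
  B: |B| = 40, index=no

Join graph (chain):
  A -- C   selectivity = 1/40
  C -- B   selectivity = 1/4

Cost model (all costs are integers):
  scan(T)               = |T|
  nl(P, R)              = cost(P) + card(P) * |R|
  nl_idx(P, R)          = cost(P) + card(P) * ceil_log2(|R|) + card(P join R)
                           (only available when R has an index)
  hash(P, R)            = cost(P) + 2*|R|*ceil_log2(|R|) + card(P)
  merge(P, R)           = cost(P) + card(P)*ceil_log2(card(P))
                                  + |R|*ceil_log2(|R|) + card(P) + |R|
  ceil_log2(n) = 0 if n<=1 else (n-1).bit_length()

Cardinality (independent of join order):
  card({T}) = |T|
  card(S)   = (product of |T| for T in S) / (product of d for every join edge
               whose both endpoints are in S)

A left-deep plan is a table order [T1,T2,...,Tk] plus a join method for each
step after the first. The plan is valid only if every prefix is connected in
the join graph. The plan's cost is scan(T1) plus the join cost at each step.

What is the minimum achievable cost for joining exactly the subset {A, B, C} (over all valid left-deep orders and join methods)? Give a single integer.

Selinger DP over subsets of {A,B,C}:
  {A}: scan cost=200, card=200
  {C}: scan cost=60, card=60
  {B}: scan cost=40, card=40
  {AC}: card=300; try (A,nl_idx)→840, (C,hash)→1120, (A,merge)→2280, (C,merge)→2420, (A,hash)→3320, (A,nl)→12060 …(+1); best=840 via (A,nl_idx)
  {BC}: card=600; try (B,hash)→600, (C,merge)→740, (B,merge)→760, (C,hash)→800, (C,nl)→2440, (B,nl)→2460; best=600 via (B,hash)
  {ABC}: card=3000; try (B,hash)→1620, (B,merge)→4120, (A,hash)→4400, (A,nl_idx)→8400, (A,merge)→9000, (B,nl)→12840 …(+1); best=1620 via (B,hash)

1620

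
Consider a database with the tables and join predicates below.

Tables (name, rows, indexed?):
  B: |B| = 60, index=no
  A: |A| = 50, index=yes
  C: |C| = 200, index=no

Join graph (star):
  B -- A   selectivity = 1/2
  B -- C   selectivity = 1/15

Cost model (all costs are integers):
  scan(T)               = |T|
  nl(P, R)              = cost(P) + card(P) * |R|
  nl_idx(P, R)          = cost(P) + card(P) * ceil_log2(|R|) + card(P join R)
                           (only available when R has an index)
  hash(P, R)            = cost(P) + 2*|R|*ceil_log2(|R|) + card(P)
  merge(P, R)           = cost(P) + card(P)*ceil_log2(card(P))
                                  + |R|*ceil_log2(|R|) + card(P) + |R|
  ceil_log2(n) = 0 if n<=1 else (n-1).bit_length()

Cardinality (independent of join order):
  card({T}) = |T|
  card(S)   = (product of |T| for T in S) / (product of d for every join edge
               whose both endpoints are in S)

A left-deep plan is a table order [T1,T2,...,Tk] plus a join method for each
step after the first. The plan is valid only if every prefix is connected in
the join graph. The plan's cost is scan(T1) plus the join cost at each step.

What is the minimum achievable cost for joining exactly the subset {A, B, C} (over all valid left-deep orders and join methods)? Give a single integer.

2520

Selinger DP over subsets of {A,B,C}:
  {B}: scan cost=60, card=60
  {A}: scan cost=50, card=50
  {C}: scan cost=200, card=200
  {AB}: card=1500; try (A,hash)→720, (B,hash)→820, (B,merge)→820, (A,merge)→830, (A,nl_idx)→1920, (B,nl)→3050 …(+1); best=720 via (A,hash)
  {BC}: card=800; try (B,hash)→1120, (C,merge)→2280, (B,merge)→2420, (C,hash)→3320, (C,nl)→12060, (B,nl)→12200; best=1120 via (B,hash)
  {ABC}: card=20000; try (A,hash)→2520, (C,hash)→5420, (A,merge)→10270, (C,merge)→20520, (A,nl_idx)→25920, (A,nl)→41120 …(+1); best=2520 via (A,hash)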